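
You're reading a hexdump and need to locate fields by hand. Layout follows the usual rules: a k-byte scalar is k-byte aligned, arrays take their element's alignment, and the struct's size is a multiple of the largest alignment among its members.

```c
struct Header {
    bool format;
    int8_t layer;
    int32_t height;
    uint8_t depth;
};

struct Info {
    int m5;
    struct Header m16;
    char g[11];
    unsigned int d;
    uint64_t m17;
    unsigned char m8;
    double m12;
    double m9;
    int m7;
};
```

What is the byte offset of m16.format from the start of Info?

4

Header: format at 0 (size 1, align 1) → ends 1; layer at 1 (size 1, align 1) → ends 2; pad 2 to align 4 for height; height at 4 (size 4, align 4) → ends 8; depth at 8 (size 1, align 1) → ends 9; tail pad 3 to reach multiple of 4; total 12 bytes, alignment 4
m5 at 0 (size 4, align 4) → ends 4
m16 at 4 (size 12, align 4) → ends 16
within Header: format at 0
4 + 0 = 4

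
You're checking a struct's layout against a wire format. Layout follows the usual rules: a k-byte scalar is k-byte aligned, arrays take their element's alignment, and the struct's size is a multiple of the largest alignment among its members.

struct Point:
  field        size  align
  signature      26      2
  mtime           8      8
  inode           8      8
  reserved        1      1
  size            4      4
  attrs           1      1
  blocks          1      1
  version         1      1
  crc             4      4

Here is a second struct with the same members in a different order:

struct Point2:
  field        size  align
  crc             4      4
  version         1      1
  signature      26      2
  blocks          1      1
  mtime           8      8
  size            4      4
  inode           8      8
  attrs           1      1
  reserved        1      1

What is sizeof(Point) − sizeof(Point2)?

-8

0..26  signature  (26B, 2-aligned)
26..32  -- padding (6B)
32..40  mtime  (8B, 8-aligned)
40..48  inode  (8B, 8-aligned)
48..49  reserved  (1B, 1-aligned)
49..52  -- padding (3B)
52..56  size  (4B, 4-aligned)
56..57  attrs  (1B, 1-aligned)
57..58  blocks  (1B, 1-aligned)
58..59  version  (1B, 1-aligned)
59..60  -- padding (1B)
60..64  crc  (4B, 4-aligned)
sizeof = 64, alignof = 8
— Point2 —
0..4  crc  (4B, 4-aligned)
4..5  version  (1B, 1-aligned)
5..6  -- padding (1B)
6..32  signature  (26B, 2-aligned)
32..33  blocks  (1B, 1-aligned)
33..40  -- padding (7B)
40..48  mtime  (8B, 8-aligned)
48..52  size  (4B, 4-aligned)
52..56  -- padding (4B)
56..64  inode  (8B, 8-aligned)
64..65  attrs  (1B, 1-aligned)
65..66  reserved  (1B, 1-aligned)
66..72  -- tail padding (6B)
sizeof = 72, alignof = 8
64 − 72 = -8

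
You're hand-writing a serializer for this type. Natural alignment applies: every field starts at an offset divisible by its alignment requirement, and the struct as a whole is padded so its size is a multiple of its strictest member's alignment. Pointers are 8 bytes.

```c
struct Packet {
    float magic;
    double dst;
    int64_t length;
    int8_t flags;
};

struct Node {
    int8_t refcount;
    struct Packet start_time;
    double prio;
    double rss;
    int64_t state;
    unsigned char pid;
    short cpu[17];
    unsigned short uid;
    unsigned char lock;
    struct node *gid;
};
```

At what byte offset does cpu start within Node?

66

Packet: @0: magic [4B, align 4] → 4; +4 pad (align 8); @8: dst [8B, align 8] → 16; @16: length [8B, align 8] → 24; @24: flags [1B, align 1] → 25; +7 tail pad (align 8); size 32, align 8
@0: refcount [1B, align 1] → 1
+7 pad (align 8)
@8: start_time [32B, align 8] → 40
@40: prio [8B, align 8] → 48
@48: rss [8B, align 8] → 56
@56: state [8B, align 8] → 64
@64: pid [1B, align 1] → 65
+1 pad (align 2)
@66: cpu [34B, align 2] → 100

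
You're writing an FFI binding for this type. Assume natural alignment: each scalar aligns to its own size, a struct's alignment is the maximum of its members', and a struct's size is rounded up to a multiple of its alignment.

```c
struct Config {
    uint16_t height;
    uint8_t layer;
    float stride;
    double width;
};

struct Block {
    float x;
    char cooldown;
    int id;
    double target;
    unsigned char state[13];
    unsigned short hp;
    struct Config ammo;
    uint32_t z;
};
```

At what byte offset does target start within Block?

16

Config: @0: height [2B, align 2] → 2; @2: layer [1B, align 1] → 3; +1 pad (align 4); @4: stride [4B, align 4] → 8; @8: width [8B, align 8] → 16; size 16, align 8
@0: x [4B, align 4] → 4
@4: cooldown [1B, align 1] → 5
+3 pad (align 4)
@8: id [4B, align 4] → 12
+4 pad (align 8)
@16: target [8B, align 8] → 24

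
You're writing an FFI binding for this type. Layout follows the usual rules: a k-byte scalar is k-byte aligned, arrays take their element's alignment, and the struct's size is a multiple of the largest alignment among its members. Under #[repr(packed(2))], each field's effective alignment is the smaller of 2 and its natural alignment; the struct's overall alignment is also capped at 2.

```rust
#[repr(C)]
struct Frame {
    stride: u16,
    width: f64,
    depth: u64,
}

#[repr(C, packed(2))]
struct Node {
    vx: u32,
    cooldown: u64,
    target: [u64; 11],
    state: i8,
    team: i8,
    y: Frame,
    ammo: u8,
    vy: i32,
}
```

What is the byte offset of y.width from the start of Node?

110

Frame: stride at 0 (size 2, align 2) → ends 2; pad 6 to align 8 for width; width at 8 (size 8, align 8) → ends 16; depth at 16 (size 8, align 8) → ends 24; total 24 bytes, alignment 8
vx at 0 (size 4, align 2) → ends 4
cooldown at 4 (size 8, align 2) → ends 12
target at 12 (size 88, align 2) → ends 100
state at 100 (size 1, align 1) → ends 101
team at 101 (size 1, align 1) → ends 102
y at 102 (size 24, align 2) → ends 126
within Frame: width at 8
102 + 8 = 110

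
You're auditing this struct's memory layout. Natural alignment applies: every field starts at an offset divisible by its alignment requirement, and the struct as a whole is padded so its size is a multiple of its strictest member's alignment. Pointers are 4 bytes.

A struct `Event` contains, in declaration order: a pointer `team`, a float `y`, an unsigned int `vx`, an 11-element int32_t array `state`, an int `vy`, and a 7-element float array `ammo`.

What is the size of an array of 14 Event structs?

team at 0 (size 4, align 4) → ends 4
y at 4 (size 4, align 4) → ends 8
vx at 8 (size 4, align 4) → ends 12
state at 12 (size 44, align 4) → ends 56
vy at 56 (size 4, align 4) → ends 60
ammo at 60 (size 28, align 4) → ends 88
total 88 bytes, alignment 4
array of 14: 14 × 88 = 1232

1232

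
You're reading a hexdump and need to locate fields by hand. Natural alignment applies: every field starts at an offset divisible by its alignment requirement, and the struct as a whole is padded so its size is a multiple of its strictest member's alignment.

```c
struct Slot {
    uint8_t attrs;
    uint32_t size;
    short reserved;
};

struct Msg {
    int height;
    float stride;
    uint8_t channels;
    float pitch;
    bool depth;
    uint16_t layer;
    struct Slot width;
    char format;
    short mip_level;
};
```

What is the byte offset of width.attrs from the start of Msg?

20

Slot: @0: attrs [1B, align 1] → 1; +3 pad (align 4); @4: size [4B, align 4] → 8; @8: reserved [2B, align 2] → 10; +2 tail pad (align 4); size 12, align 4
@0: height [4B, align 4] → 4
@4: stride [4B, align 4] → 8
@8: channels [1B, align 1] → 9
+3 pad (align 4)
@12: pitch [4B, align 4] → 16
@16: depth [1B, align 1] → 17
+1 pad (align 2)
@18: layer [2B, align 2] → 20
@20: width [12B, align 4] → 32
within Slot: attrs at 0
20 + 0 = 20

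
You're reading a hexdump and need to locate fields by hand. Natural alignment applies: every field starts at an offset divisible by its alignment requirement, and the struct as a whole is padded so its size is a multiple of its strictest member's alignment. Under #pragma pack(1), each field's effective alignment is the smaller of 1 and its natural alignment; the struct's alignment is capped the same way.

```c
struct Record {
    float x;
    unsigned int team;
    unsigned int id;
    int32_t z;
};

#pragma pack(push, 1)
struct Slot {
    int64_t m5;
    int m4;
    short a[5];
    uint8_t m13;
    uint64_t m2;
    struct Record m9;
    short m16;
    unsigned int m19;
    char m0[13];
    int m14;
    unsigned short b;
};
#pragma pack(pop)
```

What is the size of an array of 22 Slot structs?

1584

Record: @0: x [4B, align 4] → 4; @4: team [4B, align 4] → 8; @8: id [4B, align 4] → 12; @12: z [4B, align 4] → 16; size 16, align 4
@0: m5 [8B, align 1] → 8
@8: m4 [4B, align 1] → 12
@12: a [10B, align 1] → 22
@22: m13 [1B, align 1] → 23
@23: m2 [8B, align 1] → 31
@31: m9 [16B, align 1] → 47
@47: m16 [2B, align 1] → 49
@49: m19 [4B, align 1] → 53
@53: m0 [13B, align 1] → 66
@66: m14 [4B, align 1] → 70
@70: b [2B, align 1] → 72
size 72, align 1
array of 22: 22 × 72 = 1584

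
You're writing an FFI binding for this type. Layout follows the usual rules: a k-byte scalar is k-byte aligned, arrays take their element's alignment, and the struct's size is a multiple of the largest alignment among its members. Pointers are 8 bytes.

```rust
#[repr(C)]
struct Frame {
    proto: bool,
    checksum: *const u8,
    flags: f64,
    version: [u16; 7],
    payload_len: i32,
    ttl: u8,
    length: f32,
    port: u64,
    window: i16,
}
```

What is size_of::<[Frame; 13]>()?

proto at 0 (size 1, align 1) → ends 1
pad 7 to align 8 for checksum
checksum at 8 (size 8, align 8) → ends 16
flags at 16 (size 8, align 8) → ends 24
version at 24 (size 14, align 2) → ends 38
pad 2 to align 4 for payload_len
payload_len at 40 (size 4, align 4) → ends 44
ttl at 44 (size 1, align 1) → ends 45
pad 3 to align 4 for length
length at 48 (size 4, align 4) → ends 52
pad 4 to align 8 for port
port at 56 (size 8, align 8) → ends 64
window at 64 (size 2, align 2) → ends 66
tail pad 6 to reach multiple of 8
total 72 bytes, alignment 8
array of 13: 13 × 72 = 936

936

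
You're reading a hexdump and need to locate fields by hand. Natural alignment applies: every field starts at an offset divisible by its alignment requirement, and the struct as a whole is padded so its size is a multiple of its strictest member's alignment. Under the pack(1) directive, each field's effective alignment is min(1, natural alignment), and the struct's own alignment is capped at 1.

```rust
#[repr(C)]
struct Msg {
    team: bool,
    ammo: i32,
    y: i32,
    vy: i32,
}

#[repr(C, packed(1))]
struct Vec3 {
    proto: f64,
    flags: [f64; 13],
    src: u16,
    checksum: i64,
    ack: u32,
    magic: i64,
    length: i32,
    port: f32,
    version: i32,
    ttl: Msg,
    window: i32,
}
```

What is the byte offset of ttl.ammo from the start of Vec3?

Msg: team at 0 (size 1, align 1) → ends 1; pad 3 to align 4 for ammo; ammo at 4 (size 4, align 4) → ends 8; y at 8 (size 4, align 4) → ends 12; vy at 12 (size 4, align 4) → ends 16; total 16 bytes, alignment 4
proto at 0 (size 8, align 1) → ends 8
flags at 8 (size 104, align 1) → ends 112
src at 112 (size 2, align 1) → ends 114
checksum at 114 (size 8, align 1) → ends 122
ack at 122 (size 4, align 1) → ends 126
magic at 126 (size 8, align 1) → ends 134
length at 134 (size 4, align 1) → ends 138
port at 138 (size 4, align 1) → ends 142
version at 142 (size 4, align 1) → ends 146
ttl at 146 (size 16, align 1) → ends 162
within Msg: ammo at 4
146 + 4 = 150

150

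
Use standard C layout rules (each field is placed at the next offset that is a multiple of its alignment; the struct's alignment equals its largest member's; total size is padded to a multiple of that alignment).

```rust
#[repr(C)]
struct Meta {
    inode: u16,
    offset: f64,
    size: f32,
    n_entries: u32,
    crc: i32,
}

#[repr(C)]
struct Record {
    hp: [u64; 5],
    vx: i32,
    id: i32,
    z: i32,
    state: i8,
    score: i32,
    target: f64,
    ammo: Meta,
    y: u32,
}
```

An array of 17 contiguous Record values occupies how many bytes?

1904

Meta: @0: inode [2B, align 2] → 2; +6 pad (align 8); @8: offset [8B, align 8] → 16; @16: size [4B, align 4] → 20; @20: n_entries [4B, align 4] → 24; @24: crc [4B, align 4] → 28; +4 tail pad (align 8); size 32, align 8
@0: hp [40B, align 8] → 40
@40: vx [4B, align 4] → 44
@44: id [4B, align 4] → 48
@48: z [4B, align 4] → 52
@52: state [1B, align 1] → 53
+3 pad (align 4)
@56: score [4B, align 4] → 60
+4 pad (align 8)
@64: target [8B, align 8] → 72
@72: ammo [32B, align 8] → 104
@104: y [4B, align 4] → 108
+4 tail pad (align 8)
size 112, align 8
array of 17: 17 × 112 = 1904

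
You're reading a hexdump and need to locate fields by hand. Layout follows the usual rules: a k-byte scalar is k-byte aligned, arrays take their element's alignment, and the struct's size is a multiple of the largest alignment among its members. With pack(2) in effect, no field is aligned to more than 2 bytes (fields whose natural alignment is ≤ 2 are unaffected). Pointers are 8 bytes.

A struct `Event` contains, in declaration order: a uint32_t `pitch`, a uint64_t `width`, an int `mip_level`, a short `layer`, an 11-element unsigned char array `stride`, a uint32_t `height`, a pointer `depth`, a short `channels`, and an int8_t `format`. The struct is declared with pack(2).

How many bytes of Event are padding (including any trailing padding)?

pitch at 0 (size 4, align 2) → ends 4
width at 4 (size 8, align 2) → ends 12
mip_level at 12 (size 4, align 2) → ends 16
layer at 16 (size 2, align 2) → ends 18
stride at 18 (size 11, align 1) → ends 29
pad 1 to align 2 for height
height at 30 (size 4, align 2) → ends 34
depth at 34 (size 8, align 2) → ends 42
channels at 42 (size 2, align 2) → ends 44
format at 44 (size 1, align 1) → ends 45
tail pad 1 to reach multiple of 2
total 46 bytes, alignment 2
data bytes 44, size 46 → padding 2

2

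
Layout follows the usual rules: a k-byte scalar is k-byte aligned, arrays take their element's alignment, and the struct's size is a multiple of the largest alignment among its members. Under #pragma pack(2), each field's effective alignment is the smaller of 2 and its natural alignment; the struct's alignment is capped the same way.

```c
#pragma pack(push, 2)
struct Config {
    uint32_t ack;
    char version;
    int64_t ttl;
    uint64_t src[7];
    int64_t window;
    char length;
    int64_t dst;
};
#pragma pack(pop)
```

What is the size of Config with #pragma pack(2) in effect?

ack at 0 (size 4, align 2) → ends 4
version at 4 (size 1, align 1) → ends 5
pad 1 to align 2 for ttl
ttl at 6 (size 8, align 2) → ends 14
src at 14 (size 56, align 2) → ends 70
window at 70 (size 8, align 2) → ends 78
length at 78 (size 1, align 1) → ends 79
pad 1 to align 2 for dst
dst at 80 (size 8, align 2) → ends 88
total 88 bytes, alignment 2

88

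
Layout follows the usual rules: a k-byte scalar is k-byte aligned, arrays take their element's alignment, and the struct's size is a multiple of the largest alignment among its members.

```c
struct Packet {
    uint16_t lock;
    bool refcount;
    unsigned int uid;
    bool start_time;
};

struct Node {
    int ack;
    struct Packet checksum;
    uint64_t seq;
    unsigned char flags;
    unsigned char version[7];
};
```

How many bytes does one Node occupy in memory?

Packet: @0: lock [2B, align 2] → 2; @2: refcount [1B, align 1] → 3; +1 pad (align 4); @4: uid [4B, align 4] → 8; @8: start_time [1B, align 1] → 9; +3 tail pad (align 4); size 12, align 4
@0: ack [4B, align 4] → 4
@4: checksum [12B, align 4] → 16
@16: seq [8B, align 8] → 24
@24: flags [1B, align 1] → 25
@25: version [7B, align 1] → 32
size 32, align 8

32 bytes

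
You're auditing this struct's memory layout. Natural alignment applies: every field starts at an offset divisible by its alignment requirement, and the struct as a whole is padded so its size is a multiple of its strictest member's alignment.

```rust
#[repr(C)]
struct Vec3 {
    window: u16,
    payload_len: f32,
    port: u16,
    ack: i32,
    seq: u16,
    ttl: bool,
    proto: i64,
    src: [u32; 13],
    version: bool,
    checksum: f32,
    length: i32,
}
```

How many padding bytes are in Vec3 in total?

0..2  window  (2B, 2-aligned)
2..4  -- padding (2B)
4..8  payload_len  (4B, 4-aligned)
8..10  port  (2B, 2-aligned)
10..12  -- padding (2B)
12..16  ack  (4B, 4-aligned)
16..18  seq  (2B, 2-aligned)
18..19  ttl  (1B, 1-aligned)
19..24  -- padding (5B)
24..32  proto  (8B, 8-aligned)
32..84  src  (52B, 4-aligned)
84..85  version  (1B, 1-aligned)
85..88  -- padding (3B)
88..92  checksum  (4B, 4-aligned)
92..96  length  (4B, 4-aligned)
sizeof = 96, alignof = 8
data bytes 84, size 96 → padding 12

12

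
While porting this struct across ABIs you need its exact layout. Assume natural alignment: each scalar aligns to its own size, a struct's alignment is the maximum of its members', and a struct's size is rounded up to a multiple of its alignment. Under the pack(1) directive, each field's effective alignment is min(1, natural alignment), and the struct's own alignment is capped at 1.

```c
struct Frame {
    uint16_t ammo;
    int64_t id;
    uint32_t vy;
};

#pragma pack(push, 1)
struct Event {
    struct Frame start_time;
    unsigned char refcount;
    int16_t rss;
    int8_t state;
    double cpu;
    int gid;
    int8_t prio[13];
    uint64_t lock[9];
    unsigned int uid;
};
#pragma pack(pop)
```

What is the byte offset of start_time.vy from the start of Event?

16

Frame: ammo at 0 (size 2, align 2) → ends 2; pad 6 to align 8 for id; id at 8 (size 8, align 8) → ends 16; vy at 16 (size 4, align 4) → ends 20; tail pad 4 to reach multiple of 8; total 24 bytes, alignment 8
start_time at 0 (size 24, align 1) → ends 24
within Frame: vy at 16
0 + 16 = 16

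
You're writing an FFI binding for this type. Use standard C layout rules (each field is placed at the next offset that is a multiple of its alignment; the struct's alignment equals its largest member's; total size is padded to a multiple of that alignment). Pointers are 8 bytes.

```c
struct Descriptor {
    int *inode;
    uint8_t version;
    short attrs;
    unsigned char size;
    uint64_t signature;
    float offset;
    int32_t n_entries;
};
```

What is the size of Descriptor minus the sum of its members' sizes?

0..8  inode  (8B, 8-aligned)
8..9  version  (1B, 1-aligned)
9..10  -- padding (1B)
10..12  attrs  (2B, 2-aligned)
12..13  size  (1B, 1-aligned)
13..16  -- padding (3B)
16..24  signature  (8B, 8-aligned)
24..28  offset  (4B, 4-aligned)
28..32  n_entries  (4B, 4-aligned)
sizeof = 32, alignof = 8
data bytes 28, size 32 → padding 4

4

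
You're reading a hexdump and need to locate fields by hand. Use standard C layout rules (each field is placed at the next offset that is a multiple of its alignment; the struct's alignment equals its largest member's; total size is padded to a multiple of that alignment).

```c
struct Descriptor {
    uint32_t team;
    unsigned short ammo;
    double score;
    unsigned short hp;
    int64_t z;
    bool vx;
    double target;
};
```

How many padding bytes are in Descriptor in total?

0..4  team  (4B, 4-aligned)
4..6  ammo  (2B, 2-aligned)
6..8  -- padding (2B)
8..16  score  (8B, 8-aligned)
16..18  hp  (2B, 2-aligned)
18..24  -- padding (6B)
24..32  z  (8B, 8-aligned)
32..33  vx  (1B, 1-aligned)
33..40  -- padding (7B)
40..48  target  (8B, 8-aligned)
sizeof = 48, alignof = 8
data bytes 33, size 48 → padding 15

15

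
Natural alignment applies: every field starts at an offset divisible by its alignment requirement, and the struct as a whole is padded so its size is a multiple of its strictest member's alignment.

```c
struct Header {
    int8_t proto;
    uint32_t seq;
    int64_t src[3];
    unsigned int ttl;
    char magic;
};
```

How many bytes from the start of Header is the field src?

8

proto at 0 (size 1, align 1) → ends 1
pad 3 to align 4 for seq
seq at 4 (size 4, align 4) → ends 8
src at 8 (size 24, align 8) → ends 32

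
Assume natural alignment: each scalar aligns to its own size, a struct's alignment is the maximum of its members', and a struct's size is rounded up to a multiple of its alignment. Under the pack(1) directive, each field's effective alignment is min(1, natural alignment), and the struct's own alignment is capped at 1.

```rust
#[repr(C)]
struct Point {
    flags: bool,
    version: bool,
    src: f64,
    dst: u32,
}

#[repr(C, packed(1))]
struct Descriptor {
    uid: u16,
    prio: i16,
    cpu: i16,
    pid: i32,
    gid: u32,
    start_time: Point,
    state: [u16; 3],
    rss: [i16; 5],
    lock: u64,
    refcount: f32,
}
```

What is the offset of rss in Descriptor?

44

Point: @0: flags [1B, align 1] → 1; @1: version [1B, align 1] → 2; +6 pad (align 8); @8: src [8B, align 8] → 16; @16: dst [4B, align 4] → 20; +4 tail pad (align 8); size 24, align 8
@0: uid [2B, align 1] → 2
@2: prio [2B, align 1] → 4
@4: cpu [2B, align 1] → 6
@6: pid [4B, align 1] → 10
@10: gid [4B, align 1] → 14
@14: start_time [24B, align 1] → 38
@38: state [6B, align 1] → 44
@44: rss [10B, align 1] → 54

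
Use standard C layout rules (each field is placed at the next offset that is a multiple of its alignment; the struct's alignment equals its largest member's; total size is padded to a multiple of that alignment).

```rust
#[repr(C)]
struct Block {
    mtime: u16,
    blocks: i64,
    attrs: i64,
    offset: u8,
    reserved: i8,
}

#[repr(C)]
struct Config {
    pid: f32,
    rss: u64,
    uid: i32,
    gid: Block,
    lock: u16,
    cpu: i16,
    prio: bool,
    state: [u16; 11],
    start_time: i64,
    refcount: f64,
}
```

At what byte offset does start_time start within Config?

88

Block: 0..2  mtime  (2B, 2-aligned); 2..8  -- padding (6B); 8..16  blocks  (8B, 8-aligned); 16..24  attrs  (8B, 8-aligned); 24..25  offset  (1B, 1-aligned); 25..26  reserved  (1B, 1-aligned); 26..32  -- tail padding (6B); sizeof = 32, alignof = 8
0..4  pid  (4B, 4-aligned)
4..8  -- padding (4B)
8..16  rss  (8B, 8-aligned)
16..20  uid  (4B, 4-aligned)
20..24  -- padding (4B)
24..56  gid  (32B, 8-aligned)
56..58  lock  (2B, 2-aligned)
58..60  cpu  (2B, 2-aligned)
60..61  prio  (1B, 1-aligned)
61..62  -- padding (1B)
62..84  state  (22B, 2-aligned)
84..88  -- padding (4B)
88..96  start_time  (8B, 8-aligned)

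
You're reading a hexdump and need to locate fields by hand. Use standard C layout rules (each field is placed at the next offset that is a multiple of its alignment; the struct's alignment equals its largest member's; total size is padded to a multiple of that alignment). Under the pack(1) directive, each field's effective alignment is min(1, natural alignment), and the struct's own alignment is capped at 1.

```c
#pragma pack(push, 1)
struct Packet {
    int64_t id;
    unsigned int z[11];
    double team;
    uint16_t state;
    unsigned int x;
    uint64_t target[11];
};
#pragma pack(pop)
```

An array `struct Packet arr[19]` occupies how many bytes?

@0: id [8B, align 1] → 8
@8: z [44B, align 1] → 52
@52: team [8B, align 1] → 60
@60: state [2B, align 1] → 62
@62: x [4B, align 1] → 66
@66: target [88B, align 1] → 154
size 154, align 1
array of 19: 19 × 154 = 2926

2926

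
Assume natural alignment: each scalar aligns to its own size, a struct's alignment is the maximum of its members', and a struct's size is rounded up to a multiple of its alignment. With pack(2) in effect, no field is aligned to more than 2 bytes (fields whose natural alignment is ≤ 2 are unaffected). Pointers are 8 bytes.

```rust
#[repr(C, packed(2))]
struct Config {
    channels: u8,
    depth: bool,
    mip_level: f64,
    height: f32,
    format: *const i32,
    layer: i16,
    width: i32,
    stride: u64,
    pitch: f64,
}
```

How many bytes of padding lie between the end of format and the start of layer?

0

@0: channels [1B, align 1] → 1
@1: depth [1B, align 1] → 2
@2: mip_level [8B, align 2] → 10
@10: height [4B, align 2] → 14
@14: format [8B, align 2] → 22
@22: layer [2B, align 2] → 24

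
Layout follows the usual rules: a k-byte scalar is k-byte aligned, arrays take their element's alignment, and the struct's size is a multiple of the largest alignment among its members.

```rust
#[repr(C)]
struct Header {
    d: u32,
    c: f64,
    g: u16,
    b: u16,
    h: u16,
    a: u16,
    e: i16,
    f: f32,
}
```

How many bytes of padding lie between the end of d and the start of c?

4

0..4  d  (4B, 4-aligned)
4..8  -- padding (4B)
8..16  c  (8B, 8-aligned)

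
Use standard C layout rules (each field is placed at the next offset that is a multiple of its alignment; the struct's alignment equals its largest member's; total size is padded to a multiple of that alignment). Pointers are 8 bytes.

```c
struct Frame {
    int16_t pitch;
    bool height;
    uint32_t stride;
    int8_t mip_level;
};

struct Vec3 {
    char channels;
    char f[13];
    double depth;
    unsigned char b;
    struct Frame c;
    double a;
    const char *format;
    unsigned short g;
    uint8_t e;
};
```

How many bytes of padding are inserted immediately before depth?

2

Frame: pitch at 0 (size 2, align 2) → ends 2; height at 2 (size 1, align 1) → ends 3; pad 1 to align 4 for stride; stride at 4 (size 4, align 4) → ends 8; mip_level at 8 (size 1, align 1) → ends 9; tail pad 3 to reach multiple of 4; total 12 bytes, alignment 4
channels at 0 (size 1, align 1) → ends 1
f at 1 (size 13, align 1) → ends 14
pad 2 to align 8 for depth
depth at 16 (size 8, align 8) → ends 24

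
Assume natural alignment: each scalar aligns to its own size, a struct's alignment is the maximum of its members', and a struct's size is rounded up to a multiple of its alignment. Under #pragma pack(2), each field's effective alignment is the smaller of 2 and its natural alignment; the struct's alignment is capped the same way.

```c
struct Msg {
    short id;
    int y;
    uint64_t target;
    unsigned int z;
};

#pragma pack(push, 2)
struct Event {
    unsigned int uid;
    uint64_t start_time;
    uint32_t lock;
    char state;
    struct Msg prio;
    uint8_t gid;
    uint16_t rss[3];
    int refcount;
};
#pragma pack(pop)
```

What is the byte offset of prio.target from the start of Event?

Msg: @0: id [2B, align 2] → 2; +2 pad (align 4); @4: y [4B, align 4] → 8; @8: target [8B, align 8] → 16; @16: z [4B, align 4] → 20; +4 tail pad (align 8); size 24, align 8
@0: uid [4B, align 2] → 4
@4: start_time [8B, align 2] → 12
@12: lock [4B, align 2] → 16
@16: state [1B, align 1] → 17
+1 pad (align 2)
@18: prio [24B, align 2] → 42
within Msg: target at 8
18 + 8 = 26

26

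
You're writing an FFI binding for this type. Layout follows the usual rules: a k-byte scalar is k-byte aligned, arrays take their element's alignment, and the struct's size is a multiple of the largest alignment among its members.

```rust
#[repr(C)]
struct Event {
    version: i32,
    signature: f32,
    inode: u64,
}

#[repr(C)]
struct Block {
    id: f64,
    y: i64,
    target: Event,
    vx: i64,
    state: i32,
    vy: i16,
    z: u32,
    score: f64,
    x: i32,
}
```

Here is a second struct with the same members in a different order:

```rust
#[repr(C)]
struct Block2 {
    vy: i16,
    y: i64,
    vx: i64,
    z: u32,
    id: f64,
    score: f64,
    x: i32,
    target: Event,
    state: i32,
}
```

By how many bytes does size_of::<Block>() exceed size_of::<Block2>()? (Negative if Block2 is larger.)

Event: version at 0 (size 4, align 4) → ends 4; signature at 4 (size 4, align 4) → ends 8; inode at 8 (size 8, align 8) → ends 16; total 16 bytes, alignment 8
id at 0 (size 8, align 8) → ends 8
y at 8 (size 8, align 8) → ends 16
target at 16 (size 16, align 8) → ends 32
vx at 32 (size 8, align 8) → ends 40
state at 40 (size 4, align 4) → ends 44
vy at 44 (size 2, align 2) → ends 46
pad 2 to align 4 for z
z at 48 (size 4, align 4) → ends 52
pad 4 to align 8 for score
score at 56 (size 8, align 8) → ends 64
x at 64 (size 4, align 4) → ends 68
tail pad 4 to reach multiple of 8
total 72 bytes, alignment 8
— Block2 —
vy at 0 (size 2, align 2) → ends 2
pad 6 to align 8 for y
y at 8 (size 8, align 8) → ends 16
vx at 16 (size 8, align 8) → ends 24
z at 24 (size 4, align 4) → ends 28
pad 4 to align 8 for id
id at 32 (size 8, align 8) → ends 40
score at 40 (size 8, align 8) → ends 48
x at 48 (size 4, align 4) → ends 52
pad 4 to align 8 for target
target at 56 (size 16, align 8) → ends 72
state at 72 (size 4, align 4) → ends 76
tail pad 4 to reach multiple of 8
total 80 bytes, alignment 8
72 − 80 = -8

-8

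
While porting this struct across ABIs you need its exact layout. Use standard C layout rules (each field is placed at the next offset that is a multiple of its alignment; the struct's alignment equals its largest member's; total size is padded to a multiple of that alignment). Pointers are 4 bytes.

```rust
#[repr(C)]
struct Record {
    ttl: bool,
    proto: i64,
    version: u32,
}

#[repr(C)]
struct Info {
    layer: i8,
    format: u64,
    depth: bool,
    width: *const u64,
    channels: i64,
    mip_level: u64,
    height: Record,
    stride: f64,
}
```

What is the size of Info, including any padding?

72

Record: ttl at 0 (size 1, align 1) → ends 1; pad 7 to align 8 for proto; proto at 8 (size 8, align 8) → ends 16; version at 16 (size 4, align 4) → ends 20; tail pad 4 to reach multiple of 8; total 24 bytes, alignment 8
layer at 0 (size 1, align 1) → ends 1
pad 7 to align 8 for format
format at 8 (size 8, align 8) → ends 16
depth at 16 (size 1, align 1) → ends 17
pad 3 to align 4 for width
width at 20 (size 4, align 4) → ends 24
channels at 24 (size 8, align 8) → ends 32
mip_level at 32 (size 8, align 8) → ends 40
height at 40 (size 24, align 8) → ends 64
stride at 64 (size 8, align 8) → ends 72
total 72 bytes, alignment 8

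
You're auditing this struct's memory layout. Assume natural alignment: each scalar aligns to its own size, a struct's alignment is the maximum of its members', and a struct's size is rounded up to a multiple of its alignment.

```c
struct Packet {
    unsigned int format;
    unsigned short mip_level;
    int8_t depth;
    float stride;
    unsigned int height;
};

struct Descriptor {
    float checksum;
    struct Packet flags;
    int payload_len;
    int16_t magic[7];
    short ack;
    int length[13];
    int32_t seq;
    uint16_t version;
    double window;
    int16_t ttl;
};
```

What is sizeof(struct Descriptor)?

Packet: format at 0 (size 4, align 4) → ends 4; mip_level at 4 (size 2, align 2) → ends 6; depth at 6 (size 1, align 1) → ends 7; pad 1 to align 4 for stride; stride at 8 (size 4, align 4) → ends 12; height at 12 (size 4, align 4) → ends 16; total 16 bytes, alignment 4
checksum at 0 (size 4, align 4) → ends 4
flags at 4 (size 16, align 4) → ends 20
payload_len at 20 (size 4, align 4) → ends 24
magic at 24 (size 14, align 2) → ends 38
ack at 38 (size 2, align 2) → ends 40
length at 40 (size 52, align 4) → ends 92
seq at 92 (size 4, align 4) → ends 96
version at 96 (size 2, align 2) → ends 98
pad 6 to align 8 for window
window at 104 (size 8, align 8) → ends 112
ttl at 112 (size 2, align 2) → ends 114
tail pad 6 to reach multiple of 8
total 120 bytes, alignment 8

120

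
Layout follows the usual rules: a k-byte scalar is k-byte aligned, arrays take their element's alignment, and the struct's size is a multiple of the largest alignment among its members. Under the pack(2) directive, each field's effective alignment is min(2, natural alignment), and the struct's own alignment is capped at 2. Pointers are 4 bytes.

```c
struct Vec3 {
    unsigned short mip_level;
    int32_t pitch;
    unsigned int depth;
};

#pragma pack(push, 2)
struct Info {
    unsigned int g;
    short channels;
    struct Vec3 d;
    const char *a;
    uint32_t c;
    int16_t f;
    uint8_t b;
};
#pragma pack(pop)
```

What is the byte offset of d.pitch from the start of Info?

10

Vec3: mip_level at 0 (size 2, align 2) → ends 2; pad 2 to align 4 for pitch; pitch at 4 (size 4, align 4) → ends 8; depth at 8 (size 4, align 4) → ends 12; total 12 bytes, alignment 4
g at 0 (size 4, align 2) → ends 4
channels at 4 (size 2, align 2) → ends 6
d at 6 (size 12, align 2) → ends 18
within Vec3: pitch at 4
6 + 4 = 10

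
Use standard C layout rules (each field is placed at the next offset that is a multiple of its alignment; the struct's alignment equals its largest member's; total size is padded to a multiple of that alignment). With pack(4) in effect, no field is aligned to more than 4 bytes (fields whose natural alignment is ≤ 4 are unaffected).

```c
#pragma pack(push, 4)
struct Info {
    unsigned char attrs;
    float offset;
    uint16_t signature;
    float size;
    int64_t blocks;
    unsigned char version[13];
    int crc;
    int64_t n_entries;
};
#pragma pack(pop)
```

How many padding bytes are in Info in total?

0..1  attrs  (1B, 1-aligned)
1..4  -- padding (3B)
4..8  offset  (4B, 4-aligned)
8..10  signature  (2B, 2-aligned)
10..12  -- padding (2B)
12..16  size  (4B, 4-aligned)
16..24  blocks  (8B, 4-aligned)
24..37  version  (13B, 1-aligned)
37..40  -- padding (3B)
40..44  crc  (4B, 4-aligned)
44..52  n_entries  (8B, 4-aligned)
sizeof = 52, alignof = 4
data bytes 44, size 52 → padding 8

8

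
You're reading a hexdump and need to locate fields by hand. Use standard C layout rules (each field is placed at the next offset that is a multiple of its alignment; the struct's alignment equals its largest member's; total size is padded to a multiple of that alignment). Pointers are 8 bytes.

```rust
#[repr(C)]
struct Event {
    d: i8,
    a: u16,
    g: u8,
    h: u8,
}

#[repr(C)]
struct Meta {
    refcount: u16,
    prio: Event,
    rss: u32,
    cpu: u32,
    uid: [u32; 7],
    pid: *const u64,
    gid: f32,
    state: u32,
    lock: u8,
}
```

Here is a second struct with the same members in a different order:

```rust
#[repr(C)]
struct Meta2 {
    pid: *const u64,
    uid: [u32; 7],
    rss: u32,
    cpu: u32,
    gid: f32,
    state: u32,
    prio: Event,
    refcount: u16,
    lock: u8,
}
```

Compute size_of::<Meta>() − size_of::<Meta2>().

Event: 0..1  d  (1B, 1-aligned); 1..2  -- padding (1B); 2..4  a  (2B, 2-aligned); 4..5  g  (1B, 1-aligned); 5..6  h  (1B, 1-aligned); sizeof = 6, alignof = 2
0..2  refcount  (2B, 2-aligned)
2..8  prio  (6B, 2-aligned)
8..12  rss  (4B, 4-aligned)
12..16  cpu  (4B, 4-aligned)
16..44  uid  (28B, 4-aligned)
44..48  -- padding (4B)
48..56  pid  (8B, 8-aligned)
56..60  gid  (4B, 4-aligned)
60..64  state  (4B, 4-aligned)
64..65  lock  (1B, 1-aligned)
65..72  -- tail padding (7B)
sizeof = 72, alignof = 8
— Meta2 —
0..8  pid  (8B, 8-aligned)
8..36  uid  (28B, 4-aligned)
36..40  rss  (4B, 4-aligned)
40..44  cpu  (4B, 4-aligned)
44..48  gid  (4B, 4-aligned)
48..52  state  (4B, 4-aligned)
52..58  prio  (6B, 2-aligned)
58..60  refcount  (2B, 2-aligned)
60..61  lock  (1B, 1-aligned)
61..64  -- tail padding (3B)
sizeof = 64, alignof = 8
72 − 64 = 8

8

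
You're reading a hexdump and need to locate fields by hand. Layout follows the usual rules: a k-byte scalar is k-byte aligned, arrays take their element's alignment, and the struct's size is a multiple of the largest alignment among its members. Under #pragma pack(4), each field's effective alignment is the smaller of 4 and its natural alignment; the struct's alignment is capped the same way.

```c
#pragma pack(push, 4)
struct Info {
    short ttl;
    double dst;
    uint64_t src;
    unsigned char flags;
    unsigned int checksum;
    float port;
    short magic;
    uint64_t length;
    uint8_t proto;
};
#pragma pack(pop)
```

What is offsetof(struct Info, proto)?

ttl at 0 (size 2, align 2) → ends 2
pad 2 to align 4 for dst
dst at 4 (size 8, align 4) → ends 12
src at 12 (size 8, align 4) → ends 20
flags at 20 (size 1, align 1) → ends 21
pad 3 to align 4 for checksum
checksum at 24 (size 4, align 4) → ends 28
port at 28 (size 4, align 4) → ends 32
magic at 32 (size 2, align 2) → ends 34
pad 2 to align 4 for length
length at 36 (size 8, align 4) → ends 44
proto at 44 (size 1, align 1) → ends 45

44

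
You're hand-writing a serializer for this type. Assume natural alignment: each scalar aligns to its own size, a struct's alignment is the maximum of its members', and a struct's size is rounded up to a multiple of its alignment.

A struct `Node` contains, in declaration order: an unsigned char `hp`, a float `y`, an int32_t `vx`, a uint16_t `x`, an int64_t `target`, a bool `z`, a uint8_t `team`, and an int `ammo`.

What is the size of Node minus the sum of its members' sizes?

7

@0: hp [1B, align 1] → 1
+3 pad (align 4)
@4: y [4B, align 4] → 8
@8: vx [4B, align 4] → 12
@12: x [2B, align 2] → 14
+2 pad (align 8)
@16: target [8B, align 8] → 24
@24: z [1B, align 1] → 25
@25: team [1B, align 1] → 26
+2 pad (align 4)
@28: ammo [4B, align 4] → 32
size 32, align 8
data bytes 25, size 32 → padding 7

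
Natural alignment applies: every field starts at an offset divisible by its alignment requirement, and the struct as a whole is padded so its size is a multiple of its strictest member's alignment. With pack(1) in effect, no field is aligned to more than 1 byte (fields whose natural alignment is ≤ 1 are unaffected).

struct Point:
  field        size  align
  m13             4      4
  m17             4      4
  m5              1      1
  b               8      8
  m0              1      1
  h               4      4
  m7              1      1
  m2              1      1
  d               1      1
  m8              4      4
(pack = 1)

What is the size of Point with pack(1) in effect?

@0: m13 [4B, align 1] → 4
@4: m17 [4B, align 1] → 8
@8: m5 [1B, align 1] → 9
@9: b [8B, align 1] → 17
@17: m0 [1B, align 1] → 18
@18: h [4B, align 1] → 22
@22: m7 [1B, align 1] → 23
@23: m2 [1B, align 1] → 24
@24: d [1B, align 1] → 25
@25: m8 [4B, align 1] → 29
size 29, align 1

29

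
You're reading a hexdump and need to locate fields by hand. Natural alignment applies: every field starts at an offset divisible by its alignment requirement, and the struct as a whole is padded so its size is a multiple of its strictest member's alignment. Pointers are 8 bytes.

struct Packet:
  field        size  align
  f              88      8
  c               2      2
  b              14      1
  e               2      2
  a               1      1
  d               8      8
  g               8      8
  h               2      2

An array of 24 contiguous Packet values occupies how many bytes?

3264

0..88  f  (88B, 8-aligned)
88..90  c  (2B, 2-aligned)
90..104  b  (14B, 1-aligned)
104..106  e  (2B, 2-aligned)
106..107  a  (1B, 1-aligned)
107..112  -- padding (5B)
112..120  d  (8B, 8-aligned)
120..128  g  (8B, 8-aligned)
128..130  h  (2B, 2-aligned)
130..136  -- tail padding (6B)
sizeof = 136, alignof = 8
array of 24: 24 × 136 = 3264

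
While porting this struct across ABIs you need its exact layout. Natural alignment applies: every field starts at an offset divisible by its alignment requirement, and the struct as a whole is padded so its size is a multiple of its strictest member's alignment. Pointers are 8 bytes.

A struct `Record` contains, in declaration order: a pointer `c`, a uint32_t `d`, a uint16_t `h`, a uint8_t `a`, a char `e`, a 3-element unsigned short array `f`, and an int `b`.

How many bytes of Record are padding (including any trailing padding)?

c at 0 (size 8, align 8) → ends 8
d at 8 (size 4, align 4) → ends 12
h at 12 (size 2, align 2) → ends 14
a at 14 (size 1, align 1) → ends 15
e at 15 (size 1, align 1) → ends 16
f at 16 (size 6, align 2) → ends 22
pad 2 to align 4 for b
b at 24 (size 4, align 4) → ends 28
tail pad 4 to reach multiple of 8
total 32 bytes, alignment 8
data bytes 26, size 32 → padding 6

6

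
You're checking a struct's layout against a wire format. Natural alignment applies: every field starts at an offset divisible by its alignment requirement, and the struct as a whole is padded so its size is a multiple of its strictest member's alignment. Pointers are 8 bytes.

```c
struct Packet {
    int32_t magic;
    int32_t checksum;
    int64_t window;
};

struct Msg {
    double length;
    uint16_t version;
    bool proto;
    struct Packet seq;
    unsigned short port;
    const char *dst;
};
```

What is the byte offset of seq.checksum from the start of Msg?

20

Packet: 0..4  magic  (4B, 4-aligned); 4..8  checksum  (4B, 4-aligned); 8..16  window  (8B, 8-aligned); sizeof = 16, alignof = 8
0..8  length  (8B, 8-aligned)
8..10  version  (2B, 2-aligned)
10..11  proto  (1B, 1-aligned)
11..16  -- padding (5B)
16..32  seq  (16B, 8-aligned)
within Packet: checksum at 4
16 + 4 = 20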